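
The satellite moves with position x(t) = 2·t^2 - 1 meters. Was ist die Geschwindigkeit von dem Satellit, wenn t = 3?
Ausgehend von der Position x(t) = 2·t^2 - 1, nehmen wir 1 Ableitung. Durch Ableiten von der Position erhalten wir die Geschwindigkeit: v(t) = 4·t. Wir haben die Geschwindigkeit v(t) = 4·t. Durch Einsetzen von t = 3: v(3) = 12.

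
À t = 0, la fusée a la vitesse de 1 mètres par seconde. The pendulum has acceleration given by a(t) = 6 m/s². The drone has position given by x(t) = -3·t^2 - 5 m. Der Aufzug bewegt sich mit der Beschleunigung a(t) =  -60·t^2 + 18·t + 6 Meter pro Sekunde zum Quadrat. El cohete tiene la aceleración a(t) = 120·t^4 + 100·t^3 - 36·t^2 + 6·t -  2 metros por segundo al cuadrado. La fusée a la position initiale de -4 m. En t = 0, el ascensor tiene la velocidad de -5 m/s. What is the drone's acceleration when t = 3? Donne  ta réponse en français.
Pour résoudre ceci, nous devons prendre 2 dérivées de notre équation de la position x(t) = -3·t^2 - 5. La dérivée de la position donne la vitesse: v(t) = -6·t. En prenant d/dt de v(t), nous trouvons a(t) = -6. Nous avons l'accélération a(t) = -6. En substituant t = 3: a(3) = -6.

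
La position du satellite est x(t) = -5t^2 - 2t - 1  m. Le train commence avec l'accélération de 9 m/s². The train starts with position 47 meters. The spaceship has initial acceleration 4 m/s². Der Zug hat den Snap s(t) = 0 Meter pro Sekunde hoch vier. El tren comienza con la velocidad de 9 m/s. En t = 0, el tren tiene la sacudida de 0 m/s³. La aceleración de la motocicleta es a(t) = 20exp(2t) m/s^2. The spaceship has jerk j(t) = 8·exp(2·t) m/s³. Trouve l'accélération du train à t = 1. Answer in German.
Ausgehend von dem Snap s(t) = 0, nehmen wir 2 Integrale. Das Integral von dem Snap, mit j(0) = 0, ergibt den Ruck: j(t) = 0. Das Integral von dem Ruck, mit a(0) = 9, ergibt die Beschleunigung: a(t) = 9. Wir haben die Beschleunigung a(t) = 9. Durch Einsetzen von t = 1: a(1) = 9.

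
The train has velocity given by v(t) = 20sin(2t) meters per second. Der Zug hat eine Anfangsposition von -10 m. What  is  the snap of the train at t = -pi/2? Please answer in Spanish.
Partiendo de la velocidad v(t) = 20·sin(2·t), tomamos 3 derivadas. Derivando la velocidad, obtenemos la aceleración: a(t) = 40·cos(2·t). Tomando d/dt de a(t), encontramos j(t) = -80·sin(2·t). Derivando la sacudida, obtenemos el snap: s(t) = -160·cos(2·t). Usando s(t) = -160·cos(2·t) y sustituyendo t = -pi/2, encontramos s = 160.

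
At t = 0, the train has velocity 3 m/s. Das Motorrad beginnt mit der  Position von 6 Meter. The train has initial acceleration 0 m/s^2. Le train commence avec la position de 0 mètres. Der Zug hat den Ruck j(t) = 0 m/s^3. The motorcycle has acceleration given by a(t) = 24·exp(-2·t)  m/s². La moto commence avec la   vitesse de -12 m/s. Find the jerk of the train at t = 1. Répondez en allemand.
Aus der Gleichung für den Ruck j(t) = 0, setzen wir t = 1 ein und erhalten j = 0.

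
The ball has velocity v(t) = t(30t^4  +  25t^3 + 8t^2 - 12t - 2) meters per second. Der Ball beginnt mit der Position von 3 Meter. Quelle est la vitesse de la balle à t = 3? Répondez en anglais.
We have velocity v(t) = t·(30·t^4 + 25·t^3 + 8·t^2 - 12·t - 2). Substituting t = 3: v(3) = 9417.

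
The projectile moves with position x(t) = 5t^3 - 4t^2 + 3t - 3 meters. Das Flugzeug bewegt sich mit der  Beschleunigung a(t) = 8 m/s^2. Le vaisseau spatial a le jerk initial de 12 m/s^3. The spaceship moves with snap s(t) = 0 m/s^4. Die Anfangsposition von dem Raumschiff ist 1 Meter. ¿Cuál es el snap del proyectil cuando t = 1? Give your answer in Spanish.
Debemos derivar nuestra ecuación de la posición x(t) = 5·t^3 - 4·t^2 + 3·t - 3 4 veces. Tomando d/dt de x(t), encontramos v(t) = 15·t^2 - 8·t + 3. La derivada de la velocidad da la aceleración: a(t) = 30·t - 8. Derivando la aceleración, obtenemos la sacudida: j(t) = 30. Derivando la sacudida, obtenemos el snap: s(t) = 0. Usando s(t) = 0 y sustituyendo t = 1, encontramos s = 0.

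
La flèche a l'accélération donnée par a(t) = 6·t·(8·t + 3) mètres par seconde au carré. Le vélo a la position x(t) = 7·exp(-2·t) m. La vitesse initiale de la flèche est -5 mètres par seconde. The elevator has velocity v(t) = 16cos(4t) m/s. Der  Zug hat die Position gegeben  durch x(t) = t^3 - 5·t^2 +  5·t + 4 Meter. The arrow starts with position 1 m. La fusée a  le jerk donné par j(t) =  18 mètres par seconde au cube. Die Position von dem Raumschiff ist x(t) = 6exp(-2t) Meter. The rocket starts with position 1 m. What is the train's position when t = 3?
Using x(t) = t^3 - 5·t^2 + 5·t + 4 and substituting t = 3, we find x = 1.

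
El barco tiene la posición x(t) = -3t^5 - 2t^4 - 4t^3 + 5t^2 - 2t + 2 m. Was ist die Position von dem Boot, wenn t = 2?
Mit x(t) = -3·t^5 - 2·t^4 - 4·t^3 + 5·t^2 - 2·t + 2 und Einsetzen von t = 2, finden wir x = -142.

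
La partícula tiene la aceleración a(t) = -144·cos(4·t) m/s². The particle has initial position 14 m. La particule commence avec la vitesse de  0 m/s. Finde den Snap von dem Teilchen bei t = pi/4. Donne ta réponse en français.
Pour résoudre ceci, nous devons prendre 2 dérivées de notre équation de l'accélération a(t) = -144·cos(4·t). La dérivée de l'accélération donne le jerk: j(t) = 576·sin(4·t). La dérivée du jerk donne le snap: s(t) = 2304·cos(4·t). Nous avons le snap s(t) = 2304·cos(4·t). En substituant t = pi/4: s(pi/4) = -2304.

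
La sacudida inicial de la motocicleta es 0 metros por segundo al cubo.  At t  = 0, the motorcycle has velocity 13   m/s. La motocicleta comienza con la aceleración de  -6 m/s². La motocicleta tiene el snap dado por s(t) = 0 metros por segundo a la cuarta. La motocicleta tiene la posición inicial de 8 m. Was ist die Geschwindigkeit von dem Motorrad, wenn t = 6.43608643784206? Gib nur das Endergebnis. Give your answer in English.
The answer is -25.6165186270524.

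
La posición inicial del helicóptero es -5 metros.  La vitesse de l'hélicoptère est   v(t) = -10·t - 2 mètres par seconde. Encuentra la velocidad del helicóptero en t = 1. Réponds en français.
En utilisant v(t) = -10·t - 2 et en substituant t = 1, nous trouvons v = -12.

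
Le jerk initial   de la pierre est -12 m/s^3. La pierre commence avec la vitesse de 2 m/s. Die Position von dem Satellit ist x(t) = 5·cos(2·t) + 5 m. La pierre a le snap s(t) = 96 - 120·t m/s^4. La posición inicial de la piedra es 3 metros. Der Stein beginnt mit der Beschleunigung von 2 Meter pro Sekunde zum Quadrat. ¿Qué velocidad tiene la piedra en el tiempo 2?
Partiendo del snap s(t) = 96 - 120·t, tomamos 3 integrales. La integral del snap, con j(0) = -12, da la sacudida: j(t) = -60·t^2 + 96·t - 12. La antiderivada de la sacudida, con a(0) = 2, da la aceleración: a(t) = -20·t^3 + 48·t^2 - 12·t + 2. La antiderivada de la aceleración es la velocidad. Usando v(0) = 2, obtenemos v(t) = -5·t^4 + 16·t^3 - 6·t^2 + 2·t + 2. Usando v(t) = -5·t^4 + 16·t^3 - 6·t^2 + 2·t + 2 y sustituyendo t = 2, encontramos v = 30.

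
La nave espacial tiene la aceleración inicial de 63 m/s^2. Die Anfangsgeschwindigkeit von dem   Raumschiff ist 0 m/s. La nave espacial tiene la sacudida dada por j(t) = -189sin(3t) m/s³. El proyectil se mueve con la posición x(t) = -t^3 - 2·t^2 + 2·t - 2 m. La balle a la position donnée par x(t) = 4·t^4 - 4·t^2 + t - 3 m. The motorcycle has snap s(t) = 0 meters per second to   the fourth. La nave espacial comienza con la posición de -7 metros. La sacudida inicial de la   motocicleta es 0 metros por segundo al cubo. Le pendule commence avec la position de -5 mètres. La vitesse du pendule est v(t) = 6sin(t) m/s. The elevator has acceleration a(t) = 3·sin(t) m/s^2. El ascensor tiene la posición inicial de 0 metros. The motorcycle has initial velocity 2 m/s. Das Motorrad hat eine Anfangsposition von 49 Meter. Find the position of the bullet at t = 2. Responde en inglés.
From the given position equation x(t) = 4·t^4 - 4·t^2 + t - 3, we substitute t = 2 to get x = 47.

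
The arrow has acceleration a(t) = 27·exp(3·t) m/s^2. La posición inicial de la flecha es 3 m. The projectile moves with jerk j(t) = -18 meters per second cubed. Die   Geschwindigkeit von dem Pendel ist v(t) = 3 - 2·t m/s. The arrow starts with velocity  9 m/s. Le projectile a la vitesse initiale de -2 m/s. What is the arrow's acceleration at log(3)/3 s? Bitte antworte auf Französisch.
Nous avons l'accélération a(t) = 27·exp(3·t). En substituant t = log(3)/3: a(log(3)/3) = 81.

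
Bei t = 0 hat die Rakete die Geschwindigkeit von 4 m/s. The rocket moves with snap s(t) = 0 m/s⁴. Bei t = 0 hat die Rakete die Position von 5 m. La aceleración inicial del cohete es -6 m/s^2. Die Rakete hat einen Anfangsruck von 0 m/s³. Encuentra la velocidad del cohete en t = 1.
Necesitamos integrar nuestra ecuación del snap s(t) = 0 3 veces. Integrando el snap y usando la condición inicial j(0) = 0, obtenemos j(t) = 0. La integral de la sacudida, con a(0) = -6, da la aceleración: a(t) = -6. La integral de la aceleración, con v(0) = 4, da la velocidad: v(t) = 4 - 6·t. Tenemos la velocidad v(t) = 4 - 6·t. Sustituyendo t = 1: v(1) = -2.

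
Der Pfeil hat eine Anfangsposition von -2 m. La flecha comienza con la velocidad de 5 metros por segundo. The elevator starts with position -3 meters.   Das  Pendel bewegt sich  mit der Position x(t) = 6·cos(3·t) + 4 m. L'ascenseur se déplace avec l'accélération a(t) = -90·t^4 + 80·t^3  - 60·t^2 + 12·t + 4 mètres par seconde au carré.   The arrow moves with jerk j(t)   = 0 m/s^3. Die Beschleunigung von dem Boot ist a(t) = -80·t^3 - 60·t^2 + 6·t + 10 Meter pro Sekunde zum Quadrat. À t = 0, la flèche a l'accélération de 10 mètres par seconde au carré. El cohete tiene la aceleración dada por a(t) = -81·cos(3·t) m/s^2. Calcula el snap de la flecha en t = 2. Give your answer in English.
We must differentiate our jerk equation j(t) = 0 1 time. Taking d/dt of j(t), we find s(t) = 0. We have snap s(t) = 0. Substituting t = 2: s(2) = 0.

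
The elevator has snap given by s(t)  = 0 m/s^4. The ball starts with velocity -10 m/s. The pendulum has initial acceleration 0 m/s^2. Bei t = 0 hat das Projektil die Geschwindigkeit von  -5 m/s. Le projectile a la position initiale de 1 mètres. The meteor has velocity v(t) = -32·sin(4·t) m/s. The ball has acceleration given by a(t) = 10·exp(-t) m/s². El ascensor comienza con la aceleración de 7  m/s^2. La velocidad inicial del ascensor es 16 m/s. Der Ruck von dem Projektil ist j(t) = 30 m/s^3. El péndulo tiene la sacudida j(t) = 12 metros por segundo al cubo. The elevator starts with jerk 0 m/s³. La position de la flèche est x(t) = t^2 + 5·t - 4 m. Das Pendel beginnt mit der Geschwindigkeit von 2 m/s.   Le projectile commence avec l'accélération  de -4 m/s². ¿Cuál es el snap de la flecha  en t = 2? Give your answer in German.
Um dies zu lösen, müssen wir 4 Ableitungen unserer Gleichung für die Position x(t) = t^2 + 5·t - 4 nehmen. Die Ableitung von der Position ergibt die Geschwindigkeit: v(t) = 2·t + 5. Durch Ableiten von der Geschwindigkeit erhalten wir die Beschleunigung: a(t) = 2. Durch Ableiten von der Beschleunigung erhalten wir den Ruck: j(t) = 0. Durch Ableiten von dem Ruck erhalten wir den Snap: s(t) = 0. Mit s(t) = 0 und Einsetzen von t = 2, finden wir s = 0.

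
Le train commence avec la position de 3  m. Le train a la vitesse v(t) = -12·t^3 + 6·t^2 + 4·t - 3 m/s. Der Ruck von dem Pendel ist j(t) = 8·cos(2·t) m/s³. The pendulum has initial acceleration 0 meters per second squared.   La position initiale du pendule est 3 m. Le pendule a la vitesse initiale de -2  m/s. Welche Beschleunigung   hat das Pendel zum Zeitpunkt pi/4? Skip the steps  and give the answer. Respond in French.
À t = pi/4, a = 4.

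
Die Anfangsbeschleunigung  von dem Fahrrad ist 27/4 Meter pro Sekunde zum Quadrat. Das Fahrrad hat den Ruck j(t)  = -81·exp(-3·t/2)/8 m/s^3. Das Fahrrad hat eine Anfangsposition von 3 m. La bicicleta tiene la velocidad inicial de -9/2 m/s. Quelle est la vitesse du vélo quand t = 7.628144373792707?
Pour résoudre ceci, nous devons prendre 2 intégrales de notre équation du jerk j(t) = -81·exp(-3·t/2)/8. La primitive du jerk, avec a(0) = 27/4, donne l'accélération: a(t) = 27·exp(-3·t/2)/4. La primitive de l'accélération, avec v(0) = -9/2, donne la vitesse: v(t) = -9·exp(-3·t/2)/2. En utilisant v(t) = -9·exp(-3·t/2)/2 et en substituant t = 7.628144373792707, nous trouvons v = -0.0000482970940403018.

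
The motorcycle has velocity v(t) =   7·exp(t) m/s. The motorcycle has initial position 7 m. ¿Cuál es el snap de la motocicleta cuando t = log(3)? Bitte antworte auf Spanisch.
Para resolver esto, necesitamos tomar 3 derivadas de nuestra ecuación de la velocidad v(t) = 7·exp(t). La derivada de la velocidad da la aceleración: a(t) = 7·exp(t). Tomando d/dt de a(t), encontramos j(t) = 7·exp(t). Derivando la sacudida, obtenemos el snap: s(t) = 7·exp(t). Tenemos el snap s(t) = 7·exp(t). Sustituyendo t = log(3): s(log(3)) = 21.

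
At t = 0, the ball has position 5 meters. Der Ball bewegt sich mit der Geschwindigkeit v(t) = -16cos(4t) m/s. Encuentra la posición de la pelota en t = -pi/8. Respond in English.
To solve this, we need to take 1 integral of our velocity equation v(t) = -16·cos(4·t). Finding the integral of v(t) and using x(0) = 5: x(t) = 5 - 4·sin(4·t). We have position x(t) = 5 - 4·sin(4·t). Substituting t = -pi/8: x(-pi/8) = 9.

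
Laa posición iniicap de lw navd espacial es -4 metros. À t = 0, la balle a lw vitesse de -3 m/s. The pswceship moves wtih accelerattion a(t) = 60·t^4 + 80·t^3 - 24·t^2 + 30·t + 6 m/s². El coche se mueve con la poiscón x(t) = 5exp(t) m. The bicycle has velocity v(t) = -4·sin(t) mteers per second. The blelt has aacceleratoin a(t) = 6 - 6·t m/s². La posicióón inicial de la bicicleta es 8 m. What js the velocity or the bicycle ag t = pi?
From the given velocity equation v(t) = -4·sin(t), we substitute t = pi to get v = 0.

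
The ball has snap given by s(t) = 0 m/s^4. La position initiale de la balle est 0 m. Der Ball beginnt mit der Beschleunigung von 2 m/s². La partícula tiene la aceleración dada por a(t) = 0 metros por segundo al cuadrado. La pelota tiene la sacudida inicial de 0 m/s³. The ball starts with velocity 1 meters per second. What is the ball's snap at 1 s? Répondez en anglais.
From the given snap equation s(t) = 0, we substitute t = 1 to get s = 0.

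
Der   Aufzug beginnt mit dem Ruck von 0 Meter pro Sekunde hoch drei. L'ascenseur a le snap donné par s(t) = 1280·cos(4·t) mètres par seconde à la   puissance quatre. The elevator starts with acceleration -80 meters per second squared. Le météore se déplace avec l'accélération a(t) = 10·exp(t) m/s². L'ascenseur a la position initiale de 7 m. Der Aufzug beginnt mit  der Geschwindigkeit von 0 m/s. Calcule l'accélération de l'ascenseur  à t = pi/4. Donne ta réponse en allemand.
Wir müssen das Integral unserer Gleichung für den Snap s(t) = 1280·cos(4·t) 2-mal finden. Durch Integration von dem Snap und Verwendung der Anfangsbedingung j(0) = 0, erhalten wir j(t) = 320·sin(4·t). Die Stammfunktion von dem Ruck ist die Beschleunigung. Mit a(0) = -80 erhalten wir a(t) = -80·cos(4·t). Mit a(t) = -80·cos(4·t) und Einsetzen von t = pi/4, finden wir a = 80.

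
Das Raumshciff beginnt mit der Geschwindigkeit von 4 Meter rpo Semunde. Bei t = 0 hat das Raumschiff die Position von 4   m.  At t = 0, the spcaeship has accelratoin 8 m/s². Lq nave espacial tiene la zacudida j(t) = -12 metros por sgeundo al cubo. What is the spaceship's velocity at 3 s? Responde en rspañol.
Debemos encontrar la antiderivada de nuestra ecuación de la sacudida j(t) = -12 2 veces. La antiderivada de la sacudida es la aceleración. Usando a(0) = 8, obtenemos a(t) = 8 - 12·t. Integrando la aceleración y usando la condición inicial v(0) = 4, obtenemos v(t) = -6·t^2 + 8·t + 4. Tenemos la velocidad v(t) = -6·t^2 + 8·t + 4. Sustituyendo t = 3: v(3) = -26.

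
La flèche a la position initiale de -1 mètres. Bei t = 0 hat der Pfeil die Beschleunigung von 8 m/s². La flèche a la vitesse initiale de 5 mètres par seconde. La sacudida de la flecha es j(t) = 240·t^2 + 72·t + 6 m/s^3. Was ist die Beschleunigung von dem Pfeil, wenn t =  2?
Ausgehend von dem Ruck j(t) = 240·t^2 + 72·t + 6, nehmen wir 1 Integral. Das Integral von dem Ruck, mit a(0) = 8, ergibt die Beschleunigung: a(t) = 80·t^3 + 36·t^2 + 6·t + 8. Aus der Gleichung für die Beschleunigung a(t) = 80·t^3 + 36·t^2 + 6·t + 8, setzen wir t = 2 ein und erhalten a = 804.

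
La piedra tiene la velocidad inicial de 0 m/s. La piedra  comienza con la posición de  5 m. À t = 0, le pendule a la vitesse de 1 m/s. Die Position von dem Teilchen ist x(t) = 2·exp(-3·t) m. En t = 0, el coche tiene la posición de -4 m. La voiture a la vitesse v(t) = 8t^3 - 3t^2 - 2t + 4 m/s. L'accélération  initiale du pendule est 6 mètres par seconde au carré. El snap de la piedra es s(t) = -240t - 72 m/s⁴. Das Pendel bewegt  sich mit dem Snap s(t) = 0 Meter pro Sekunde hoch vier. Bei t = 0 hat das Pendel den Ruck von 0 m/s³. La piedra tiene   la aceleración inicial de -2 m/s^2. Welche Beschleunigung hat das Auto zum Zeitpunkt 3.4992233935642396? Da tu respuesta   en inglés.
To solve this, we need to take 1 derivative of our velocity equation v(t) = 8·t^3 - 3·t^2 - 2·t + 4. Differentiating velocity, we get acceleration: a(t) = 24·t^2 - 6·t - 2. Using a(t) = 24·t^2 - 6·t - 2 and substituting t = 3.4992233935642396, we find a = 270.874204232228.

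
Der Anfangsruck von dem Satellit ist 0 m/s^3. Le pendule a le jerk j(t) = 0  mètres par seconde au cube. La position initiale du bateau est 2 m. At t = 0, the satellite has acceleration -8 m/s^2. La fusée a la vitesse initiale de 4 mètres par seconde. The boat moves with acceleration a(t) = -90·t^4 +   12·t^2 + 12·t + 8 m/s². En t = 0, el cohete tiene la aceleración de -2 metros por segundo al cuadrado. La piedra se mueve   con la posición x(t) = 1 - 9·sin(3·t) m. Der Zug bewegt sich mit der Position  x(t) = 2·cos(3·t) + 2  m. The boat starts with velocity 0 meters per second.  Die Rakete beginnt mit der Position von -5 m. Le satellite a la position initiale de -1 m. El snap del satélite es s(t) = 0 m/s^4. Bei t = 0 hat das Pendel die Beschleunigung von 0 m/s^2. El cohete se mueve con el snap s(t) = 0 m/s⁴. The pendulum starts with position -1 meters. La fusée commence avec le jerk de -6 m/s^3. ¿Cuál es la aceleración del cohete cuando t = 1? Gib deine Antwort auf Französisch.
Pour résoudre ceci, nous devons prendre 2 primitives de notre équation du snap s(t) = 0. En intégrant le snap et en utilisant la condition initiale j(0) = -6, nous obtenons j(t) = -6. La primitive du jerk, avec a(0) = -2, donne l'accélération: a(t) = -6·t - 2. De l'équation de l'accélération a(t) = -6·t - 2, nous substituons t = 1 pour obtenir a = -8.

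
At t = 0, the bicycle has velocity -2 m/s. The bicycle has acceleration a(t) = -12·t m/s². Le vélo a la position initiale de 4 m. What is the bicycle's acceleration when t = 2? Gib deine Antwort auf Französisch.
En utilisant a(t) = -12·t et en substituant t = 2, nous trouvons a = -24.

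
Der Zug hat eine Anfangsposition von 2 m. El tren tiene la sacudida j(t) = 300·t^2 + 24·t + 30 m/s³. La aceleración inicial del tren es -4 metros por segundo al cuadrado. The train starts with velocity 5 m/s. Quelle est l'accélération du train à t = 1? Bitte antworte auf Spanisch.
Para resolver esto, necesitamos tomar 1 integral de nuestra ecuación de la sacudida j(t) = 300·t^2 + 24·t + 30. Tomando ∫j(t)dt y aplicando a(0) = -4, encontramos a(t) = 100·t^3 + 12·t^2 + 30·t - 4. Usando a(t) = 100·t^3 + 12·t^2 + 30·t - 4 y sustituyendo t = 1, encontramos a = 138.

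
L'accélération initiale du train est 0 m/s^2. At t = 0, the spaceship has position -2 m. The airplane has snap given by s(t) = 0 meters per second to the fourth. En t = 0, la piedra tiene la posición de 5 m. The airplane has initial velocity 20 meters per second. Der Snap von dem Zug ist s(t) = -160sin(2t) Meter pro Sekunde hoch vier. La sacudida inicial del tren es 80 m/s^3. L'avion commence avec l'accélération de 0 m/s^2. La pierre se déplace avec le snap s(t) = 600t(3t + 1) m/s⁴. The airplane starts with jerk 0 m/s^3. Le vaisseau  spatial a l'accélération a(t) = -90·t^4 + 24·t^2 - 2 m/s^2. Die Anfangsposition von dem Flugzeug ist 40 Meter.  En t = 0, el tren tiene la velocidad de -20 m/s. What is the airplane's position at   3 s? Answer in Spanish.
Para resolver esto, necesitamos tomar 4 antiderivadas de nuestra ecuación del snap s(t) = 0. Integrando el snap y usando la condición inicial j(0) = 0, obtenemos j(t) = 0. Integrando la sacudida y usando la condición inicial a(0) = 0, obtenemos a(t) = 0. La integral de la aceleración, con v(0) = 20, da la velocidad: v(t) = 20. La antiderivada de la velocidad es la posición. Usando x(0) = 40, obtenemos x(t) = 20·t + 40. Tenemos la posición x(t) = 20·t + 40. Sustituyendo t = 3: x(3) = 100.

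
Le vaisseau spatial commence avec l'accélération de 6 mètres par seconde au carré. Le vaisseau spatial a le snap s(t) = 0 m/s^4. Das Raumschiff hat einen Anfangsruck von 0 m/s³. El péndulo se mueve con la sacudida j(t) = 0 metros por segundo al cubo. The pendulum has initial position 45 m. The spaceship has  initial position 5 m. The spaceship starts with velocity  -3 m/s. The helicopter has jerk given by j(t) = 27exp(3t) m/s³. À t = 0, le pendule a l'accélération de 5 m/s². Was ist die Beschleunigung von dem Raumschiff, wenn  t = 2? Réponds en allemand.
Ausgehend von dem Snap s(t) = 0, nehmen wir 2 Stammfunktionen. Die Stammfunktion von dem Snap ist der Ruck. Mit j(0) = 0 erhalten wir j(t) = 0. Durch Integration von dem Ruck und Verwendung der Anfangsbedingung a(0) = 6, erhalten wir a(t) = 6. Aus der Gleichung für die Beschleunigung a(t) = 6, setzen wir t = 2 ein und erhalten a = 6.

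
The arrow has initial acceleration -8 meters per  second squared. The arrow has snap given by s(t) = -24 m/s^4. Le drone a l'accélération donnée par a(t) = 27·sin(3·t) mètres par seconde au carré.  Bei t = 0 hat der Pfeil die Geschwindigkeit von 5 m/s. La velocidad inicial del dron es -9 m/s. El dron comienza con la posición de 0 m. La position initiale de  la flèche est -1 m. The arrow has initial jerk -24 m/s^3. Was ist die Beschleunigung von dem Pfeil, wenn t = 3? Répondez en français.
Pour résoudre ceci, nous devons prendre 2 intégrales de notre équation du snap s(t) = -24. La primitive du snap est le jerk. En utilisant j(0) = -24, nous obtenons j(t) = -24·t - 24. En prenant ∫j(t)dt et en appliquant a(0) = -8, nous trouvons a(t) = -12·t^2 - 24·t - 8. De l'équation de l'accélération a(t) = -12·t^2 - 24·t - 8, nous substituons t = 3 pour obtenir a = -188.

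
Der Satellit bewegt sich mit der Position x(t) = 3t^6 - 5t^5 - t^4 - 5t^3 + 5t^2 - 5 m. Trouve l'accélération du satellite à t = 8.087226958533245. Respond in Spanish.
Debemos derivar nuestra ecuación de la posición x(t) = 3·t^6 - 5·t^5 - t^4 - 5·t^3 + 5·t^2 - 5 2 veces. La derivada de la posición da la velocidad: v(t) = 18·t^5 - 25·t^4 - 4·t^3 - 15·t^2 + 10·t. Derivando la velocidad, obtenemos la aceleración: a(t) = 90·t^4 - 100·t^3 - 12·t^2 - 30·t + 10. Usando a(t) = 90·t^4 - 100·t^3 - 12·t^2 - 30·t + 10 y sustituyendo t = 8.087226958533245, encontramos a = 331072.000638615.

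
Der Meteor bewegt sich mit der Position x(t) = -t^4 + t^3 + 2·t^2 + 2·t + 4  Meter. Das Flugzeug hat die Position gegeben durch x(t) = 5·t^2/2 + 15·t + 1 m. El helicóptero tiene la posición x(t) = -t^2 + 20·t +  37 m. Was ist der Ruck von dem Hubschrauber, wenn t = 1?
Ausgehend von der Position x(t) = -t^2 + 20·t + 37, nehmen wir 3 Ableitungen. Durch Ableiten von der Position erhalten wir die Geschwindigkeit: v(t) = 20 - 2·t. Die Ableitung von der Geschwindigkeit ergibt die Beschleunigung: a(t) = -2. Durch Ableiten von der Beschleunigung erhalten wir den Ruck: j(t) = 0. Mit j(t) = 0 und Einsetzen von t = 1, finden wir j = 0.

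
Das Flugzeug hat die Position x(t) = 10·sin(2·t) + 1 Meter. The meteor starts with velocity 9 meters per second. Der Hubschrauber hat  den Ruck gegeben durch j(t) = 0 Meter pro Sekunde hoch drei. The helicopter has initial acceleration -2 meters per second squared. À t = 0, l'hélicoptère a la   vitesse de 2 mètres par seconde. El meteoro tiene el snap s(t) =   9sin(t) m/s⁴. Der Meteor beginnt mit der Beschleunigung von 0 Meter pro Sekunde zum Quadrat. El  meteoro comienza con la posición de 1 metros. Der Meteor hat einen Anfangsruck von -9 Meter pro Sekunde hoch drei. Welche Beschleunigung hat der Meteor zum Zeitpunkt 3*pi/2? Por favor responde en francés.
Nous devons intégrer notre équation du snap s(t) = 9·sin(t) 2 fois. La primitive du snap est le jerk. En utilisant j(0) = -9, nous obtenons j(t) = -9·cos(t). En prenant ∫j(t)dt et en appliquant a(0) = 0, nous trouvons a(t) = -9·sin(t). De l'équation de l'accélération a(t) = -9·sin(t), nous substituons t = 3*pi/2 pour obtenir a = 9.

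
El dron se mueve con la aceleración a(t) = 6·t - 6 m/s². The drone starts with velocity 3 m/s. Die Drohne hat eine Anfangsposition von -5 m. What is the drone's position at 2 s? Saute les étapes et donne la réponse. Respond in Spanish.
La posición en t = 2 es x = -3.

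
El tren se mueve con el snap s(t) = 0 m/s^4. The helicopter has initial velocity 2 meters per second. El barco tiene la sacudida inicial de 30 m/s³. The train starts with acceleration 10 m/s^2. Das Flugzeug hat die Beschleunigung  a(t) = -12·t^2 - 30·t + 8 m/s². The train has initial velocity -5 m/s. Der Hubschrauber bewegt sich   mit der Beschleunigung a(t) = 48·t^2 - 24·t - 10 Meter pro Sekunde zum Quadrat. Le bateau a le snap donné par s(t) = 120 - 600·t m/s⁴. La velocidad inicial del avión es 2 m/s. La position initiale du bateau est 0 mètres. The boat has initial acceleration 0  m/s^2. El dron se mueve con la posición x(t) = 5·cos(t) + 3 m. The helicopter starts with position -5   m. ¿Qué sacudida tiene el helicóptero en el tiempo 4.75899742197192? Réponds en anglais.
Starting from acceleration a(t) = 48·t^2 - 24·t - 10, we take 1 derivative. The derivative of acceleration gives jerk: j(t) = 96·t - 24. Using j(t) = 96·t - 24 and substituting t = 4.75899742197192, we find j = 432.863752509304.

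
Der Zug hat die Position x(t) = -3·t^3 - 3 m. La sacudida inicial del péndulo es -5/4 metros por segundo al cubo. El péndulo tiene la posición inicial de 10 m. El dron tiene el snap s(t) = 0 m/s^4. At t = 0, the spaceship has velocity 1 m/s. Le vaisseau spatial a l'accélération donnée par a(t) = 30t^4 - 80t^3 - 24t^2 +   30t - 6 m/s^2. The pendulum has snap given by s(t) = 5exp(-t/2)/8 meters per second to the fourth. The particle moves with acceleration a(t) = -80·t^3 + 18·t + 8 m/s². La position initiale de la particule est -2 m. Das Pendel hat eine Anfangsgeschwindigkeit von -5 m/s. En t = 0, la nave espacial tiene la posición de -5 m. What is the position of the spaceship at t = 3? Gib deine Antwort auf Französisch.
Pour résoudre ceci, nous devons prendre 2 primitives de notre équation de l'accélération a(t) = 30·t^4 - 80·t^3 - 24·t^2 + 30·t - 6. En prenant ∫a(t)dt et en appliquant v(0) = 1, nous trouvons v(t) = 6·t^5 - 20·t^4 - 8·t^3 + 15·t^2 - 6·t + 1. En prenant ∫v(t)dt et en appliquant x(0) = -5, nous trouvons x(t) = t^6 - 4·t^5 - 2·t^4 + 5·t^3 - 3·t^2 + t - 5. En utilisant x(t) = t^6 - 4·t^5 - 2·t^4 + 5·t^3 - 3·t^2 + t - 5 et en substituant t = 3, nous trouvons x = -299.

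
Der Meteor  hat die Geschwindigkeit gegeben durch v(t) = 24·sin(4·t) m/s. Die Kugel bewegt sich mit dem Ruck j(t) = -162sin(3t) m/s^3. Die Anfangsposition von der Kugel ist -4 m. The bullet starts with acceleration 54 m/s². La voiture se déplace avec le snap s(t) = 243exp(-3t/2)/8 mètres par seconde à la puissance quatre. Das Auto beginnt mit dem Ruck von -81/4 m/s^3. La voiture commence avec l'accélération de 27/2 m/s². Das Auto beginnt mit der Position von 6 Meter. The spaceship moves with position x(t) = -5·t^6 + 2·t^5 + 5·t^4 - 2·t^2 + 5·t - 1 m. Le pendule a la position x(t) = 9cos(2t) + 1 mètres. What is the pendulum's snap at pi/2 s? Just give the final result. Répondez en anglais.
At t = pi/2, s = -144.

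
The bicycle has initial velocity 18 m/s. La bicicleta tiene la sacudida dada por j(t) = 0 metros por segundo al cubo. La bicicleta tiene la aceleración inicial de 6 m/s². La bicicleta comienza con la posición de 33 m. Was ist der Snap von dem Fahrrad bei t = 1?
Wir müssen unsere Gleichung für den Ruck j(t) = 0 1-mal ableiten. Die Ableitung von dem Ruck ergibt den Snap: s(t) = 0. Wir haben den Snap s(t) = 0. Durch Einsetzen von t = 1: s(1) = 0.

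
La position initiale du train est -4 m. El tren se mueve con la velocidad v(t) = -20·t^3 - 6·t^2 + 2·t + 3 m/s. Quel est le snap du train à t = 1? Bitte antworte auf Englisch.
We must differentiate our velocity equation v(t) = -20·t^3 - 6·t^2 + 2·t + 3 3 times. The derivative of velocity gives acceleration: a(t) = -60·t^2 - 12·t + 2. Differentiating acceleration, we get jerk: j(t) = -120·t - 12. Taking d/dt of j(t), we find s(t) = -120. From the given snap equation s(t) = -120, we substitute t = 1 to get s = -120.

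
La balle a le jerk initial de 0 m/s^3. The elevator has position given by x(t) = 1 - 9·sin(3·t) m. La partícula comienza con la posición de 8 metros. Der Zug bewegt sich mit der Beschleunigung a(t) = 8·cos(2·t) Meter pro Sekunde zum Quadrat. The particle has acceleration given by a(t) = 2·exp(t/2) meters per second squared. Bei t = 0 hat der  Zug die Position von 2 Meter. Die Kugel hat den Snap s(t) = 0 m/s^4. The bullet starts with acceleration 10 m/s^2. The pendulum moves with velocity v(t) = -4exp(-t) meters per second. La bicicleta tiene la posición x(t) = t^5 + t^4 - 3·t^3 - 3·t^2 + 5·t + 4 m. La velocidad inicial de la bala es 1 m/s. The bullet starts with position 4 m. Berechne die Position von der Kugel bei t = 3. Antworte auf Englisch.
To find the answer, we compute 4 integrals of s(t) = 0. Integrating snap and using the initial condition j(0) = 0, we get j(t) = 0. Taking ∫j(t)dt and applying a(0) = 10, we find a(t) = 10. Integrating acceleration and using the initial condition v(0) = 1, we get v(t) = 10·t + 1. Integrating velocity and using the initial condition x(0) = 4, we get x(t) = 5·t^2 + t + 4. We have position x(t) = 5·t^2 + t + 4. Substituting t = 3: x(3) = 52.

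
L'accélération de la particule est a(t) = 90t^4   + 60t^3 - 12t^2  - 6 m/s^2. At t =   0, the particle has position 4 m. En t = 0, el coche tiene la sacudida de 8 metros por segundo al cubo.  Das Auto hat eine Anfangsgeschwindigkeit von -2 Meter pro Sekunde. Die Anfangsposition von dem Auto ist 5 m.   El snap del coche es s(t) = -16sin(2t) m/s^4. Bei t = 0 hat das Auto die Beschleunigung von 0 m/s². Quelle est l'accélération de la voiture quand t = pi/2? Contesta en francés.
En partant du snap s(t) = -16·sin(2·t), nous prenons 2 intégrales. La primitive du snap, avec j(0) = 8, donne le jerk: j(t) = 8·cos(2·t). En intégrant le jerk et en utilisant la condition initiale a(0) = 0, nous obtenons a(t) = 4·sin(2·t). De l'équation de l'accélération a(t) = 4·sin(2·t), nous substituons t = pi/2 pour obtenir a = 0.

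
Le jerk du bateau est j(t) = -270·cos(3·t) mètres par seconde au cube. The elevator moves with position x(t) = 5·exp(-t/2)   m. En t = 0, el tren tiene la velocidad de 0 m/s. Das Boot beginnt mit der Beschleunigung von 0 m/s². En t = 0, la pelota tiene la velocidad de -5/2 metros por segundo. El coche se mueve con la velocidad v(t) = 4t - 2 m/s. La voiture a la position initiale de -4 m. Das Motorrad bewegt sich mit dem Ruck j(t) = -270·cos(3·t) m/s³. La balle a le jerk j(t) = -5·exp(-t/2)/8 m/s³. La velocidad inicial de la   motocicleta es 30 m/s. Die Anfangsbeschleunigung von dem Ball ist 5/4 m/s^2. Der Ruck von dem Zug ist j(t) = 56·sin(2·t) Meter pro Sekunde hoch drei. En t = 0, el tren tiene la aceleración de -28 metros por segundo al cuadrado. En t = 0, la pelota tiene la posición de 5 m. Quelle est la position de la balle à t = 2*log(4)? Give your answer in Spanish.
Necesitamos integrar nuestra ecuación de la sacudida j(t) = -5·exp(-t/2)/8 3 veces. La antiderivada de la sacudida, con a(0) = 5/4, da la aceleración: a(t) = 5·exp(-t/2)/4. Tomando ∫a(t)dt y aplicando v(0) = -5/2, encontramos v(t) = -5·exp(-t/2)/2. La integral de la velocidad, con x(0) = 5, da la posición: x(t) = 5·exp(-t/2). Usando x(t) = 5·exp(-t/2) y sustituyendo t = 2*log(4), encontramos x = 5/4.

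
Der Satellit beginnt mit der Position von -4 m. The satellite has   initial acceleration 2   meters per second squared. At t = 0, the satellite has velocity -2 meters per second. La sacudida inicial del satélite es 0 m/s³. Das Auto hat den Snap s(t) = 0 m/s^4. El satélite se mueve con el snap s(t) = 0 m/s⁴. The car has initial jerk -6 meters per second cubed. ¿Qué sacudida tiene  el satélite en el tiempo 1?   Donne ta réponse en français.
Nous devons trouver l'intégrale de notre équation du snap s(t) = 0 1 fois. En intégrant le snap et en utilisant la condition initiale j(0) = 0, nous obtenons j(t) = 0. En utilisant j(t) = 0 et en substituant t = 1, nous trouvons j = 0.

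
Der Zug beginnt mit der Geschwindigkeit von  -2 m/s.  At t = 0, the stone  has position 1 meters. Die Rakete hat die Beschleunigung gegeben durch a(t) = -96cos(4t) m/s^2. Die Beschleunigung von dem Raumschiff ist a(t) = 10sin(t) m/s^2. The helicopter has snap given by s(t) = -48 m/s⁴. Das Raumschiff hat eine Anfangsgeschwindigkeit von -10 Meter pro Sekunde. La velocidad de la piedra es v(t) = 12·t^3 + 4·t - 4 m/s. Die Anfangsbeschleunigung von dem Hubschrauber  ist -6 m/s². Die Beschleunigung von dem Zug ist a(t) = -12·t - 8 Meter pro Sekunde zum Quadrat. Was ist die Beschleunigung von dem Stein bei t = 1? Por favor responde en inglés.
To solve this, we need to take 1 derivative of our velocity equation v(t) = 12·t^3 + 4·t - 4. The derivative of velocity gives acceleration: a(t) = 36·t^2 + 4. Using a(t) = 36·t^2 + 4 and substituting t = 1, we find a = 40.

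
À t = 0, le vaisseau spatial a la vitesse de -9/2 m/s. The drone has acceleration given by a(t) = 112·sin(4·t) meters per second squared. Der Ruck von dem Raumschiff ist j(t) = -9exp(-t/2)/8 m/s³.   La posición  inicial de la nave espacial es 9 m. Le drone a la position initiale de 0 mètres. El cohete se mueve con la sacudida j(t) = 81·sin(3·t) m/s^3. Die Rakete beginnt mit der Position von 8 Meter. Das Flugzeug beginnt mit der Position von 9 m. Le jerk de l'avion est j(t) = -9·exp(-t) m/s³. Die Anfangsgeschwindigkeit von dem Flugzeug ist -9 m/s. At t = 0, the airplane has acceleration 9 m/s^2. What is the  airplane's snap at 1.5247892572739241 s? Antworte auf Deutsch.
Wir müssen unsere Gleichung für den Ruck j(t) = -9·exp(-t) 1-mal ableiten. Durch Ableiten von dem Ruck erhalten wir den Snap: s(t) = 9·exp(-t). Mit s(t) = 9·exp(-t) und Einsetzen von t = 1.5247892572739241, finden wir s = 1.95900231377605.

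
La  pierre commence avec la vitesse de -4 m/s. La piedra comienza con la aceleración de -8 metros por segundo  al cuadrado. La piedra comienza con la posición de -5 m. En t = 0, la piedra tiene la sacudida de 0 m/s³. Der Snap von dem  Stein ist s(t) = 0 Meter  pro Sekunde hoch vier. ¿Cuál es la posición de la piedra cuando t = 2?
Para resolver esto, necesitamos tomar 4 integrales de nuestra ecuación del snap s(t) = 0. La integral del snap, con j(0) = 0, da la sacudida: j(t) = 0. Integrando la sacudida y usando la condición inicial a(0) = -8, obtenemos a(t) = -8. Tomando ∫a(t)dt y aplicando v(0) = -4, encontramos v(t) = -8·t - 4. La integral de la velocidad, con x(0) = -5, da la posición: x(t) = -4·t^2 - 4·t - 5. Usando x(t) = -4·t^2 - 4·t - 5 y sustituyendo t = 2, encontramos x = -29.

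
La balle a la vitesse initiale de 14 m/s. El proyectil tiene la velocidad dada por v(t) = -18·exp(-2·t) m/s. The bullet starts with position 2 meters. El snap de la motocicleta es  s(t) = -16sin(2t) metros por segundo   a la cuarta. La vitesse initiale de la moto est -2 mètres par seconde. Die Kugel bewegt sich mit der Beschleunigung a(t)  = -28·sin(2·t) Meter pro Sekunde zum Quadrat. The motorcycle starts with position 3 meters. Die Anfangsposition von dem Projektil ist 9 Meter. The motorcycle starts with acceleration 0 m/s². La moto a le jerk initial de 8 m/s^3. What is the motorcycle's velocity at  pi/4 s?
Starting from snap s(t) = -16·sin(2·t), we take 3 integrals. The antiderivative of snap is jerk. Using j(0) = 8, we get j(t) = 8·cos(2·t). Taking ∫j(t)dt and applying a(0) = 0, we find a(t) = 4·sin(2·t). The integral of acceleration, with v(0) = -2, gives velocity: v(t) = -2·cos(2·t). From the given velocity equation v(t) = -2·cos(2·t), we substitute t = pi/4 to get v = 0.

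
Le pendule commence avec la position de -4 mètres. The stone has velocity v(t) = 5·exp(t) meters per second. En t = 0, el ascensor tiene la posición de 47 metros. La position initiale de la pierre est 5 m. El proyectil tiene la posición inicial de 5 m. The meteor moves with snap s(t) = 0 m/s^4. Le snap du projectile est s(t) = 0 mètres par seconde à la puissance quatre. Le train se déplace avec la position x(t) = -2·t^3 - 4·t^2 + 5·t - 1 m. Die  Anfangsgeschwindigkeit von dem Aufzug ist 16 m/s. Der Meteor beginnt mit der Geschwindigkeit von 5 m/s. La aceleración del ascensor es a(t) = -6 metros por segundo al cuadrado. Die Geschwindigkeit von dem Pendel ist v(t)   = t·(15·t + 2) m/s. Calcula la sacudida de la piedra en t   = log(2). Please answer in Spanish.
Para resolver esto, necesitamos tomar 2 derivadas de nuestra ecuación de la velocidad v(t) = 5·exp(t). La derivada de la velocidad da la aceleración: a(t) = 5·exp(t). Tomando d/dt de a(t), encontramos j(t) = 5·exp(t). De la ecuación de la sacudida j(t) = 5·exp(t), sustituimos t = log(2) para obtener j = 10.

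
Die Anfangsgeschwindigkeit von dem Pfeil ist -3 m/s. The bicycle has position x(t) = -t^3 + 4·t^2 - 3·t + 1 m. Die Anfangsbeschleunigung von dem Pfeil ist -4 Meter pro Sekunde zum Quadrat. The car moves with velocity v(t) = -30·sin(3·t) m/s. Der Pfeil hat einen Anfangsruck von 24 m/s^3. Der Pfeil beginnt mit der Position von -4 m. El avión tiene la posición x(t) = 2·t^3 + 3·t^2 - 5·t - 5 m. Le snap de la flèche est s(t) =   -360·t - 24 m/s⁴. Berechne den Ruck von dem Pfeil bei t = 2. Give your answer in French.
Nous devons trouver la primitive de notre équation du snap s(t) = -360·t - 24 1 fois. L'intégrale du snap est le jerk. En utilisant j(0) = 24, nous obtenons j(t) = -180·t^2 - 24·t + 24. Nous avons le jerk j(t) = -180·t^2 - 24·t + 24. En substituant t = 2: j(2) = -744.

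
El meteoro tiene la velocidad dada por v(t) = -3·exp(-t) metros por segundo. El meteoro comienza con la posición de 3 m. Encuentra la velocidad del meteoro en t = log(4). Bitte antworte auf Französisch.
En utilisant v(t) = -3·exp(-t) et en substituant t = log(4), nous trouvons v = -3/4.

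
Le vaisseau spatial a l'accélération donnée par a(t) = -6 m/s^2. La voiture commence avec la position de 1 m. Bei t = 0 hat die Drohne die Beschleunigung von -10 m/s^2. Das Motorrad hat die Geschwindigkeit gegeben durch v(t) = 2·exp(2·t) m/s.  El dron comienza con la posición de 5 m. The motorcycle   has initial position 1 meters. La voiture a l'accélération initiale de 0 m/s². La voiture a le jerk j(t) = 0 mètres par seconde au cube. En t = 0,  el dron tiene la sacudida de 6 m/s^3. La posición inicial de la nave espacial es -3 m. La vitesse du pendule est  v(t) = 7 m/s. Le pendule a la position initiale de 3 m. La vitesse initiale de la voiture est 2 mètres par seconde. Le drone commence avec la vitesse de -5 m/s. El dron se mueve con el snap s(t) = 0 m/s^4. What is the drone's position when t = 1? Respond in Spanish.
Partiendo del snap s(t) = 0, tomamos 4 integrales. Tomando ∫s(t)dt y aplicando j(0) = 6, encontramos j(t) = 6. La antiderivada de la sacudida, con a(0) = -10, da la aceleración: a(t) = 6·t - 10. La antiderivada de la aceleración es la velocidad. Usando v(0) = -5, obtenemos v(t) = 3·t^2 - 10·t - 5. Integrando la velocidad y usando la condición inicial x(0) = 5, obtenemos x(t) = t^3 - 5·t^2 - 5·t + 5. De la ecuación de la posición x(t) = t^3 - 5·t^2 - 5·t + 5, sustituimos t = 1 para obtener x = -4.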